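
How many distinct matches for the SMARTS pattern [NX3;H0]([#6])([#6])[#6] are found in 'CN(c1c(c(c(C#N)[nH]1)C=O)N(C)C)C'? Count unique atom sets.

2

[NX3;H0]([#6])([#6])[#6] is the SMARTS for a tertiary amine: a trivalent nitrogen with no H, bonded to three carbons.
The molecule carries 2 separate instances of a dimethylamino group (-N(CH3)2) meeting every constraint; each maps to a distinct set of atoms, giving 2 matches.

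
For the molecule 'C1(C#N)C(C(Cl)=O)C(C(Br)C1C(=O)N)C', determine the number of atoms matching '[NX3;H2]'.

1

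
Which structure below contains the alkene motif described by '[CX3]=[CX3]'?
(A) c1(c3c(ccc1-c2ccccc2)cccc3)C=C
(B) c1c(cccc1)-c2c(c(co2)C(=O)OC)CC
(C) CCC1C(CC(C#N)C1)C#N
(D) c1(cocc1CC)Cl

[CX3]=[CX3] describes a non-aromatic C=C double bond between two sp2 carbons (an alkene).
(A) contains a vinyl group (-CH=CH2), which satisfies every atom and bond constraint.
(B) has an ethyl group (-CH2CH3) but its C-C bond is a single bond between CX4 carbons, not CX3=CX3.
(C) has an ethyl group (-CH2CH3) but its C-C bond is a single bond between CX4 carbons, not CX3=CX3.
(D) has an ethyl group (-CH2CH3) but its C-C bond is a single bond between CX4 carbons, not CX3=CX3.
So the answer is (A).

A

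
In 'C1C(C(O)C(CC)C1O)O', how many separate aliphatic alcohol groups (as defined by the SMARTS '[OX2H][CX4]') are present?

3

[OX2H][CX4] is the SMARTS for an aliphatic alcohol: a hydroxyl oxygen bound to an sp3 (X4) carbon.
The molecule carries 3 separate instances of a hydroxyl group (-OH) meeting every constraint; each maps to a distinct set of atoms, giving 3 matches.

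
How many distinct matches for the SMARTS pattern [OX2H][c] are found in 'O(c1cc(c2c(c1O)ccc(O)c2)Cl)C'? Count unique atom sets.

[OX2H][c] is the SMARTS for a phenol: a hydroxyl oxygen attached to an aromatic carbon.
The molecule carries 2 separate instances of a hydroxyl group (-OH) meeting every constraint; each maps to a distinct set of atoms, giving 2 matches.

2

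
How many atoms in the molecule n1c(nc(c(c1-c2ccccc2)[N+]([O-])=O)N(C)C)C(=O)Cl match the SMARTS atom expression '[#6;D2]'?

5

The query [#6;D2] means: any carbon bonded to exactly two heavy atoms.
Check the 21 heavy atoms by environment: 2× n (aromatic, D2) → no; 5× c (aromatic, D3) → no; 1× N (D3) → no; 2× C (D1) → no; 1× N (charge +1, D3) → no; 1× O (charge -1, D1) → no; 2× O (D1) → no; 1× C (D3) → no; 1× Cl (D1) → no; 5× c (aromatic, D2) → match.
That gives 5 matching atoms.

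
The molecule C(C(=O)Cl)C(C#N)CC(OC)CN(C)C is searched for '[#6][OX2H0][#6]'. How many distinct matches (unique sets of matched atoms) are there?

1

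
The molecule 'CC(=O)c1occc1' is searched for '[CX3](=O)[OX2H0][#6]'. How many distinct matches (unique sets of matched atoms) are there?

[CX3](=O)[OX2H0][#6] is the SMARTS for an ester: a carbonyl carbon bonded to an oxygen that is itself bonded to carbon (no H on that O).
No fragment in the molecule satisfies every constraint, giving 0 matches.

0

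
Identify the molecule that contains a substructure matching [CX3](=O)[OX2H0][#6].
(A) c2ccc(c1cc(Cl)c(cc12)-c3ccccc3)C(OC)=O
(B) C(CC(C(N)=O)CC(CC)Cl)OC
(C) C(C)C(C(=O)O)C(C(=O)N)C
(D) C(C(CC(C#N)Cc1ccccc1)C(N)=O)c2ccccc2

A

[CX3](=O)[OX2H0][#6] describes a carbonyl carbon bonded to an oxygen that is itself bonded to carbon (no H on that O) (an ester).
(A) contains a methyl-ester group (-C(=O)OCH3), which satisfies every atom and bond constraint.
(B) has a methoxy ether (-OCH3) but the ether oxygen is not adjacent to a C=O carbon.
(C) has a carboxylic acid group (-C(=O)OH) but the singly-bonded O carries H (OX2H1, not H0).
(D) has a primary amide (-C(=O)NH2) but the carbonyl is bonded to N, not to an O-C linkage.
So the answer is (A).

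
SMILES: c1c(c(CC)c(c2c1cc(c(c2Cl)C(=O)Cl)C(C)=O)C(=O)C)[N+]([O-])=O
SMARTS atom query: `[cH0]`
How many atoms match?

The query [cH0] means: aromatic carbon with no attached hydrogen (substituted or ring-fusion).
Check the 25 heavy atoms by environment: 8× c (aromatic, H0) → match; 2× c (aromatic, H1) → no; 1× N (charge +1, H0) → no; 1× O (charge -1, H0) → no; 4× O (H0) → no; 3× C (H0) → no; 3× C (H3) → no; 2× Cl (H0) → no; 1× C (H2) → no.
That gives 8 matching atoms.

8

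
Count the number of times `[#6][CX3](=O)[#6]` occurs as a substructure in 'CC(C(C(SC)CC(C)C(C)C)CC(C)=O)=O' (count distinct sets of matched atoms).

2

[#6][CX3](=O)[#6] is the SMARTS for a ketone: a carbonyl carbon (no H) flanked by two carbons.
The molecule carries 2 separate instances of an acetyl/ketone group (-C(=O)CH3) meeting every constraint; each maps to a distinct set of atoms, giving 2 matches.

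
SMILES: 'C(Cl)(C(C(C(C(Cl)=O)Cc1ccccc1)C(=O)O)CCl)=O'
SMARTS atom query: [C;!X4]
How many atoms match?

3

The query [C;!X4] means: aliphatic carbon that does not have four total connections.
Check the 21 heavy atoms by environment: 5× C (X4) → no; 6× c (aromatic, X3) → no; 3× C (X3) → match; 3× O (X1) → no; 1× O (X2) → no; 3× Cl (X1) → no.
That gives 3 matching atoms.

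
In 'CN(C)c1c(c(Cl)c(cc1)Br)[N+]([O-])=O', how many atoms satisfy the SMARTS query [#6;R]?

6

The query [#6;R] means: carbon that is part of a ring.
Check the 14 heavy atoms by environment: 6× c (aromatic, in 6-ring) → match; 1× N (charge +1, acyclic) → no; 1× O (charge -1, acyclic) → no; 1× O (acyclic) → no; 1× Cl (acyclic) → no; 1× N (acyclic) → no; 2× C (acyclic) → no; 1× Br (acyclic) → no.
That gives 6 matching atoms.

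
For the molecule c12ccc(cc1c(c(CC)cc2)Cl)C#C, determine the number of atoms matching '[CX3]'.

The query [CX3] means: C with X3: aliphatic carbon with exactly 3 total connections.
Check the 15 heavy atoms by environment: 10× c (aromatic, X3) → no; 2× C (X4) → no; 2× C (X2) → no; 1× Cl (X1) → no.
No environment satisfies the query, so 0 matching atoms.

0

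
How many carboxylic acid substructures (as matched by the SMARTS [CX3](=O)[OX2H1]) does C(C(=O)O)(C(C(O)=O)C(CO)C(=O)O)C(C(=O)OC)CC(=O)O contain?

[CX3](=O)[OX2H1] is the SMARTS for a carboxylic acid: an sp2 carbon double-bonded to O and single-bonded to an -OH oxygen.
The molecule carries 4 separate instances of a carboxylic acid group (-C(=O)OH) meeting every constraint; each maps to a distinct set of atoms, giving 4 matches.

4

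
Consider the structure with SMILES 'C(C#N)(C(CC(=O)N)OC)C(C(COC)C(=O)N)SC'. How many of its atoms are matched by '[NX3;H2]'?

2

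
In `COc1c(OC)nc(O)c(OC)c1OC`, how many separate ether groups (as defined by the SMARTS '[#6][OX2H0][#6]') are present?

4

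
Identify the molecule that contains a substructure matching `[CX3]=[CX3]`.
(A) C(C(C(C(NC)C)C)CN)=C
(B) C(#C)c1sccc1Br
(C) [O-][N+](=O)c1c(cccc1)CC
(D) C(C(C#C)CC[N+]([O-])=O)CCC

A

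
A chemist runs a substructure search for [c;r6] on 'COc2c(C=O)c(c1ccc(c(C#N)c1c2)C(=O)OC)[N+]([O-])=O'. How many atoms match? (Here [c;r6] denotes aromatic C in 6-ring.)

10

Check the 23 heavy atoms by environment: 10× c (aromatic, in 6-ring) → match; 5× O (acyclic) → no; 5× C (acyclic) → no; 1× N (acyclic) → no; 1× N (charge +1, acyclic) → no; 1× O (charge -1, acyclic) → no.
That gives 10 matching atoms.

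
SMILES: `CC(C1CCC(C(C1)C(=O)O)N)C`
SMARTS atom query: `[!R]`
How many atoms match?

The query [!R] means: !R matches any atom not in a ring.
Check the 13 heavy atoms by environment: 6× C (in 6-ring) → no; 1× N (acyclic) → match; 4× C (acyclic) → match; 2× O (acyclic) → match.
Summing the matching environments: 1 + 4 + 2 = 7 matching atoms.

7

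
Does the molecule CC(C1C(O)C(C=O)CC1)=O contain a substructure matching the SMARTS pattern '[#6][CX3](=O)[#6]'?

Yes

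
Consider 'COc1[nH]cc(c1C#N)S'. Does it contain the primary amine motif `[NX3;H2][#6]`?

No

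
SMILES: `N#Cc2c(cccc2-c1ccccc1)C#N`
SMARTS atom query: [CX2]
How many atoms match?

2

Check the 16 heavy atoms by environment: 12× c (aromatic, X3) → no; 2× C (X2) → match; 2× N (X1) → no.
That gives 2 matching atoms.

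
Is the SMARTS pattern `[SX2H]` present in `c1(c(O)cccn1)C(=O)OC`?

No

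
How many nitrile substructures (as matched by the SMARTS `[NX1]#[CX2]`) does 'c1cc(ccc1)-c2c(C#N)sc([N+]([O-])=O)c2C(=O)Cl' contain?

[NX1]#[CX2] is the SMARTS for a nitrile: a nitrogen triple-bonded to a two-connected carbon.
Exactly one fragment in the molecule meets all constraints, giving 1 match.

1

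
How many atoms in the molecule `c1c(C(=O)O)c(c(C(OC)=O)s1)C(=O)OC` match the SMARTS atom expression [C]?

5

Check the 16 heavy atoms by environment: 1× s (aromatic) → no; 4× c (aromatic) → no; 5× C → match; 6× O → no.
That gives 5 matching atoms.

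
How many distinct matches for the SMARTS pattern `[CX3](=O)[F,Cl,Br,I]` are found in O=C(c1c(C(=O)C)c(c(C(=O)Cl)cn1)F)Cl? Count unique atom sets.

2

[CX3](=O)[F,Cl,Br,I] is the SMARTS for an acyl halide: a carbonyl carbon bonded to a halogen.
The molecule carries 2 separate instances of an acyl chloride (-C(=O)Cl) meeting every constraint; each maps to a distinct set of atoms, giving 2 matches.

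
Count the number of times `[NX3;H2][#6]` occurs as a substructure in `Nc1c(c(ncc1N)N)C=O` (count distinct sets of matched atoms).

3

[NX3;H2][#6] is the SMARTS for a primary amine: a trivalent nitrogen with two H attached to carbon.
The molecule carries 3 separate instances of a primary amino group (-NH2) meeting every constraint; each maps to a distinct set of atoms, giving 3 matches.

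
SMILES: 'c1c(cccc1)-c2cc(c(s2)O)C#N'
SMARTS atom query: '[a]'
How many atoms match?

11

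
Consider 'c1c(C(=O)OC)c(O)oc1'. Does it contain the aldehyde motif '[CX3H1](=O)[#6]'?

The pattern [CX3H1](=O)[#6] describes an sp2 carbon with one H, double-bonded to O and single-bonded to carbon — an aldehyde.
The closest candidate here is a methyl-ester group (-C(=O)OCH3), but the carbonyl carbon has H0, not H1. No other fragment satisfies the full query, so there is no match.

No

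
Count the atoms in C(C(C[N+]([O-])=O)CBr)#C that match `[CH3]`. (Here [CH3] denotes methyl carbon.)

0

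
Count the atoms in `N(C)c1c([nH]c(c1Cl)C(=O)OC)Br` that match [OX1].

1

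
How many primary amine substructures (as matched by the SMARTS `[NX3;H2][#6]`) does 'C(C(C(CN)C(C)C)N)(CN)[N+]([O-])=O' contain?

[NX3;H2][#6] is the SMARTS for a primary amine: a trivalent nitrogen with two H attached to carbon.
The molecule carries 3 separate instances of a primary amino group (-NH2) meeting every constraint; each maps to a distinct set of atoms, giving 3 matches.

3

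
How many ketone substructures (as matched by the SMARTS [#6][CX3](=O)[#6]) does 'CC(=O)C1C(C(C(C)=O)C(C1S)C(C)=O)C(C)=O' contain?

[#6][CX3](=O)[#6] is the SMARTS for a ketone: a carbonyl carbon (no H) flanked by two carbons.
The molecule carries 4 separate instances of an acetyl/ketone group (-C(=O)CH3) meeting every constraint; each maps to a distinct set of atoms, giving 4 matches.

4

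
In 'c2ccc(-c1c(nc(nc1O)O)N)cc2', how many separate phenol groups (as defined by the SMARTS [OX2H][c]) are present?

2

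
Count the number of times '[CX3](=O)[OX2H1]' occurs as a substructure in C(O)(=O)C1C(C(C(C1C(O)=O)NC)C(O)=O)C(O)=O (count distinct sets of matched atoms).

[CX3](=O)[OX2H1] is the SMARTS for a carboxylic acid: an sp2 carbon double-bonded to O and single-bonded to an -OH oxygen.
The molecule carries 4 separate instances of a carboxylic acid group (-C(=O)OH) meeting every constraint; each maps to a distinct set of atoms, giving 4 matches.

4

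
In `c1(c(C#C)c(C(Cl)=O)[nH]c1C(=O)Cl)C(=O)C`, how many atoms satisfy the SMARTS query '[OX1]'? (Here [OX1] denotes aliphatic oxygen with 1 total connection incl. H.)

3

Check the 16 heavy atoms by environment: 1× n (aromatic, X3) → no; 4× c (aromatic, X3) → no; 2× C (X2) → no; 3× C (X3) → no; 3× O (X1) → match; 1× C (X4) → no; 2× Cl (X1) → no.
That gives 3 matching atoms.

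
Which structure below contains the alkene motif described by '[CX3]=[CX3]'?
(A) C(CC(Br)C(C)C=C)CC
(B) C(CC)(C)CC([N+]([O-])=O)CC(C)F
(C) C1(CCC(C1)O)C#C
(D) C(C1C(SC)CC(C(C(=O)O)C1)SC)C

[CX3]=[CX3] describes a non-aromatic C=C double bond between two sp2 carbons (an alkene).
(A) contains a vinyl group (-CH=CH2), which satisfies every atom and bond constraint.
(B) has an ethyl group (-CH2CH3) but its C-C bond is a single bond between CX4 carbons, not CX3=CX3.
(C) has an ethynyl group (-C#CH) but the C-C bond is a triple bond, not a double bond.
(D) has an ethyl group (-CH2CH3) but its C-C bond is a single bond between CX4 carbons, not CX3=CX3.
So the answer is (A).

A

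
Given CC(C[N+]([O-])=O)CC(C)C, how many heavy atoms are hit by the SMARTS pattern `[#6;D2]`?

Check the 10 heavy atoms by environment: 2× C (D2) → match; 2× C (D3) → no; 1× N (charge +1, D3) → no; 1× O (charge -1, D1) → no; 1× O (D1) → no; 3× C (D1) → no.
That gives 2 matching atoms.

2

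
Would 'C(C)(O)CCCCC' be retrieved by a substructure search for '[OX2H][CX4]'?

Yes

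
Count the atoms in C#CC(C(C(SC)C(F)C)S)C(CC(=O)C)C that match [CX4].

Check the 17 heavy atoms by environment: 10× C (X4) → match; 2× C (X2) → no; 1× C (X3) → no; 1× O (X1) → no; 2× S (X2) → no; 1× F (X1) → no.
That gives 10 matching atoms.

10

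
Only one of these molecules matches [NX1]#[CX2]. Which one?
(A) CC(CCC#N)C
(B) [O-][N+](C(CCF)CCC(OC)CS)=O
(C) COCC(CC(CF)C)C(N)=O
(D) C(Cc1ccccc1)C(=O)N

[NX1]#[CX2] describes a nitrogen triple-bonded to a two-connected carbon (a nitrile).
(A) contains a nitrile (-C#N), which satisfies every atom and bond constraint.
(B) has a nitro group (-[N+](=O)[O-]) but there is no C#N triple bond.
(C) has a primary amide (-C(=O)NH2) but the nitrogen is NX3, not NX1.
(D) has a primary amide (-C(=O)NH2) but the nitrogen is NX3, not NX1.
So the answer is (A).

A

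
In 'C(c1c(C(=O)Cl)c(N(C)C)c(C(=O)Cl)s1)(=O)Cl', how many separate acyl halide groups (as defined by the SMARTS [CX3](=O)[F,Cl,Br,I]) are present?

3

[CX3](=O)[F,Cl,Br,I] is the SMARTS for an acyl halide: a carbonyl carbon bonded to a halogen.
The molecule carries 3 separate instances of an acyl chloride (-C(=O)Cl) meeting every constraint; each maps to a distinct set of atoms, giving 3 matches.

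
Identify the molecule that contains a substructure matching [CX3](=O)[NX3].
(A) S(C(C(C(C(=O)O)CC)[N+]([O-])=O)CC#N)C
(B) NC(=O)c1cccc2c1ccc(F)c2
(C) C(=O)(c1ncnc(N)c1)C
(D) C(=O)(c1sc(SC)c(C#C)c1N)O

B

[CX3](=O)[NX3] describes a carbonyl carbon bonded to a trivalent nitrogen (an amide).
(A) has a nitrile (-C#N) but the nitrile N is NX1 (triple-bonded), not NX3.
(B) contains a primary amide (-C(=O)NH2), which satisfies every atom and bond constraint.
(C) has a primary amino group (-NH2) but the -NH2 is not attached to a carbonyl carbon.
(D) has a primary amino group (-NH2) but the -NH2 is not attached to a carbonyl carbon.
So the answer is (B).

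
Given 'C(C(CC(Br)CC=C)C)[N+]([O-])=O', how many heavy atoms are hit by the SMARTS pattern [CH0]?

0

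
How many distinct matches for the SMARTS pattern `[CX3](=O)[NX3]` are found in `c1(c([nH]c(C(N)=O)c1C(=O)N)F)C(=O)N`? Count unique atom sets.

3

[CX3](=O)[NX3] is the SMARTS for an amide: a carbonyl carbon bonded to a trivalent nitrogen.
The molecule carries 3 separate instances of a primary amide (-C(=O)NH2) meeting every constraint; each maps to a distinct set of atoms, giving 3 matches.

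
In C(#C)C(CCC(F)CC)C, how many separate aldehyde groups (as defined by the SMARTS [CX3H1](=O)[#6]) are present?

[CX3H1](=O)[#6] is the SMARTS for an aldehyde: an sp2 carbon with one H, double-bonded to O and single-bonded to carbon.
No fragment in the molecule satisfies every constraint, giving 0 matches.

0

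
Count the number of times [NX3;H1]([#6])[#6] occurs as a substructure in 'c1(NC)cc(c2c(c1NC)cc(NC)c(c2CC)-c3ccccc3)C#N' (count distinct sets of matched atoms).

3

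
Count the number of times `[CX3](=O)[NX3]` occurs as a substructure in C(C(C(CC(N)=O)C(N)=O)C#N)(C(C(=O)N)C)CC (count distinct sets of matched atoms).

[CX3](=O)[NX3] is the SMARTS for an amide: a carbonyl carbon bonded to a trivalent nitrogen.
The molecule carries 3 separate instances of a primary amide (-C(=O)NH2) meeting every constraint; each maps to a distinct set of atoms, giving 3 matches.

3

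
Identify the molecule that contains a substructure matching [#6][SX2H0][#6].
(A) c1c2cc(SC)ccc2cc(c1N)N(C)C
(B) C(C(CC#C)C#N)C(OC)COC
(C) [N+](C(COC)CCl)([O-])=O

[#6][SX2H0][#6] describes an aliphatic sulfur bridging two carbons with no H on the sulfur (a thioether).
(A) contains a methylthio ether (-SCH3), which satisfies every atom and bond constraint.
(B) has a methoxy ether (-OCH3) but the bridging atom is O, not S.
(C) has a methoxy ether (-OCH3) but the bridging atom is O, not S.
So the answer is (A).

A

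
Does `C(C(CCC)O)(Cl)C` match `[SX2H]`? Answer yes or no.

No

The pattern [SX2H] describes an aliphatic sulfur with two connections, one being H — a thiol.
The closest candidate here is a hydroxyl group (-OH), but it is an -OH, not an -SH. No other fragment satisfies the full query, so there is no match.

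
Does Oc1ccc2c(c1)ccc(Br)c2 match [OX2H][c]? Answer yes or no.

The pattern [OX2H][c] describes a hydroxyl oxygen attached to an aromatic carbon — a phenol.
The molecule carries a hydroxyl group (-OH), whose atoms satisfy every constraint of the query, so the pattern matches.

Yes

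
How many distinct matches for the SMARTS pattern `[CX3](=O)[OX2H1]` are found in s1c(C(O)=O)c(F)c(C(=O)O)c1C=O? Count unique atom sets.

[CX3](=O)[OX2H1] is the SMARTS for a carboxylic acid: an sp2 carbon double-bonded to O and single-bonded to an -OH oxygen.
The molecule carries 2 separate instances of a carboxylic acid group (-C(=O)OH) meeting every constraint; each maps to a distinct set of atoms, giving 2 matches.

2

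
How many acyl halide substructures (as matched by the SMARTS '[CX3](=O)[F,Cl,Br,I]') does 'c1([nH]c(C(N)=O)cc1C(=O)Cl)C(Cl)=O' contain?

[CX3](=O)[F,Cl,Br,I] is the SMARTS for an acyl halide: a carbonyl carbon bonded to a halogen.
The molecule carries 2 separate instances of an acyl chloride (-C(=O)Cl) meeting every constraint; each maps to a distinct set of atoms, giving 2 matches.

2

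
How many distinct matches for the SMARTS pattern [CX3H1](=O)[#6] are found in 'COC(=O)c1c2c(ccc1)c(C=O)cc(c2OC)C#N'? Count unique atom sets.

1

[CX3H1](=O)[#6] is the SMARTS for an aldehyde: an sp2 carbon with one H, double-bonded to O and single-bonded to carbon.
Exactly one fragment in the molecule meets all constraints, giving 1 match.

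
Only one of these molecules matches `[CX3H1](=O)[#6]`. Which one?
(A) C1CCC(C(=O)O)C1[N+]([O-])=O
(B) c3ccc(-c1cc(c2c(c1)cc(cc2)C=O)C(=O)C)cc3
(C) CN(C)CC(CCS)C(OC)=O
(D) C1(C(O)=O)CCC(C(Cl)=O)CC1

B

[CX3H1](=O)[#6] describes an sp2 carbon with one H, double-bonded to O and single-bonded to carbon (an aldehyde).
(A) has a carboxylic acid group (-C(=O)OH) but the carbonyl carbon has H0 and is bonded to O, not H1.
(B) contains an aldehyde (-CHO), which satisfies every atom and bond constraint.
(C) has a methyl-ester group (-C(=O)OCH3) but the carbonyl carbon has H0, not H1.
(D) has a carboxylic acid group (-C(=O)OH) but the carbonyl carbon has H0 and is bonded to O, not H1.
So the answer is (B).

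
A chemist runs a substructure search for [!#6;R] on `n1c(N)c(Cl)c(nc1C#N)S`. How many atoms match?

2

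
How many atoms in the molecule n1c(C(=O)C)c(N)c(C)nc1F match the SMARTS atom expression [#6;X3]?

5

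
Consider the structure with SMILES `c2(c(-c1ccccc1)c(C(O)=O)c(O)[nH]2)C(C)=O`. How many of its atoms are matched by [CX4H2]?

0

The query [CX4H2] means: sp3 carbon (X4) with exactly two hydrogens.
Check the 18 heavy atoms by environment: 1× n (aromatic, H1, X3) → no; 5× c (aromatic, H0, X3) → no; 2× O (H1, X2) → no; 5× c (aromatic, H1, X3) → no; 2× C (H0, X3) → no; 2× O (H0, X1) → no; 1× C (H3, X4) → no.
No environment satisfies the query, so 0 matching atoms.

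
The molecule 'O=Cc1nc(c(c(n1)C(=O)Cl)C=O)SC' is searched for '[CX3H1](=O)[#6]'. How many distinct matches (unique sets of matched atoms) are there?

[CX3H1](=O)[#6] is the SMARTS for an aldehyde: an sp2 carbon with one H, double-bonded to O and single-bonded to carbon.
The molecule carries 2 separate instances of an aldehyde (-CHO) meeting every constraint; each maps to a distinct set of atoms, giving 2 matches.

2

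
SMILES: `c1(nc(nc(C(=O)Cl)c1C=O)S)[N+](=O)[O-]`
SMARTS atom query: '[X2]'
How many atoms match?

3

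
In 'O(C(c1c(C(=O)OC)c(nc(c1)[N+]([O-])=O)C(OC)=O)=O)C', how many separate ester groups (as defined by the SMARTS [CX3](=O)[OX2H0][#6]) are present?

3

[CX3](=O)[OX2H0][#6] is the SMARTS for an ester: a carbonyl carbon bonded to an oxygen that is itself bonded to carbon (no H on that O).
The molecule carries 3 separate instances of a methyl-ester group (-C(=O)OCH3) meeting every constraint; each maps to a distinct set of atoms, giving 3 matches.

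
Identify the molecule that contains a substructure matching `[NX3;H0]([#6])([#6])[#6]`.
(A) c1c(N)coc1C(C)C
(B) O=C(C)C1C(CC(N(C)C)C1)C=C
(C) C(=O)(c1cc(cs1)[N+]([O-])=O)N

[NX3;H0]([#6])([#6])[#6] describes a trivalent nitrogen with no H, bonded to three carbons (a tertiary amine).
(A) has a primary amino group (-NH2) but the nitrogen has H2, not H0 with three carbons.
(B) contains a dimethylamino group (-N(CH3)2), which satisfies every atom and bond constraint.
(C) has a primary amide (-C(=O)NH2) but the amide nitrogen has H2 and only one carbon neighbour.
So the answer is (B).

B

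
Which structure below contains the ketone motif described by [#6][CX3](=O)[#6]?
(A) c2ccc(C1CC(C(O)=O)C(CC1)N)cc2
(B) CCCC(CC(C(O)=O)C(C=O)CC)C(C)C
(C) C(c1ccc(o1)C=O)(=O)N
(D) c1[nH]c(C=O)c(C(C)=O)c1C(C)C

D

[#6][CX3](=O)[#6] describes a carbonyl carbon (no H) flanked by two carbons (a ketone).
(A) has a carboxylic acid group (-C(=O)OH) but one neighbour of the carbonyl carbon is O, not C.
(B) has an aldehyde (-CHO) but the carbonyl carbon has H1, so it is not flanked by two carbons.
(C) has an aldehyde (-CHO) but the carbonyl carbon has H1, so it is not flanked by two carbons.
(D) contains an acetyl/ketone group (-C(=O)CH3), which satisfies every atom and bond constraint.
So the answer is (D).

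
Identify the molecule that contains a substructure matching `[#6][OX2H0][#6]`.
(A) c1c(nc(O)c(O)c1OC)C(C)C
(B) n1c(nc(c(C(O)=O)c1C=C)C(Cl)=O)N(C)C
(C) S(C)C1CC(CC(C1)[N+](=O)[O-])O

A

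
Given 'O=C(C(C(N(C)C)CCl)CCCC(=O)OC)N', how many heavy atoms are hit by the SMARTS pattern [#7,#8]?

5

The query [#7,#8] means: nitrogen or oxygen (comma = OR).
Check the 17 heavy atoms by environment: 11× C → no; 2× N → match; 3× O → match; 1× Cl → no.
Summing the matching environments: 2 + 3 = 5 matching atoms.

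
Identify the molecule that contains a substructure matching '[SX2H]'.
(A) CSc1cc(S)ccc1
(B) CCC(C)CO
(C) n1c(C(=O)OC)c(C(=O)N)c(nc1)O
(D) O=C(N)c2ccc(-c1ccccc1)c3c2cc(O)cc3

A

[SX2H] describes an aliphatic sulfur with two connections, one being H (a thiol).
(A) contains a thiol (-SH), which satisfies every atom and bond constraint.
(B) has a hydroxyl group (-OH) but it is an -OH, not an -SH.
(C) has a hydroxyl group (-OH) but it is an -OH, not an -SH.
(D) has a hydroxyl group (-OH) but it is an -OH, not an -SH.
So the answer is (A).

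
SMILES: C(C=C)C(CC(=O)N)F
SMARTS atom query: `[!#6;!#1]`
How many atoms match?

3

Check the 9 heavy atoms by environment: 6× C → no; 1× F → match; 1× O → match; 1× N → match.
Summing the matching environments: 1 + 1 + 1 = 3 matching atoms.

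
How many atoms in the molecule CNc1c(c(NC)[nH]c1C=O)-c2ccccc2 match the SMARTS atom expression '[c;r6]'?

6

The query [c;r6] means: aromatic carbon that belongs to a six-membered ring.
Check the 17 heavy atoms by environment: 1× n (aromatic, in 5-ring) → no; 4× c (aromatic, in 5-ring) → no; 2× N (acyclic) → no; 3× C (acyclic) → no; 6× c (aromatic, in 6-ring) → match; 1× O (acyclic) → no.
That gives 6 matching atoms.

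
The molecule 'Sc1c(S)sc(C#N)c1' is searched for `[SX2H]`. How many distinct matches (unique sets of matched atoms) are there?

[SX2H] is the SMARTS for a thiol: an aliphatic sulfur with two connections, one being H.
The molecule carries 2 separate instances of a thiol (-SH) meeting every constraint; each maps to a distinct set of atoms, giving 2 matches.

2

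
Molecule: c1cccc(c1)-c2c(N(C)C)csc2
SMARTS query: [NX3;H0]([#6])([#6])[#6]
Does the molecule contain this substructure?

Yes

The pattern [NX3;H0]([#6])([#6])[#6] describes a trivalent nitrogen with no H, bonded to three carbons — a tertiary amine.
The molecule carries a dimethylamino group (-N(CH3)2), whose atoms satisfy every constraint of the query, so the pattern matches.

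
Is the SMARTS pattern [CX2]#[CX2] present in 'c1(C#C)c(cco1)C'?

Yes

The pattern [CX2]#[CX2] describes a carbon-carbon triple bond — an alkyne.
The molecule carries an ethynyl group (-C#CH), whose atoms satisfy every constraint of the query, so the pattern matches.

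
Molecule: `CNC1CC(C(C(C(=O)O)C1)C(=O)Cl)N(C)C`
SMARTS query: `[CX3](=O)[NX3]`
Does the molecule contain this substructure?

The pattern [CX3](=O)[NX3] describes a carbonyl carbon bonded to a trivalent nitrogen — an amide.
The closest candidate here is a carboxylic acid group (-C(=O)OH), but the carbonyl is bonded to O, not to an NX3 nitrogen. No other fragment satisfies the full query, so there is no match.

No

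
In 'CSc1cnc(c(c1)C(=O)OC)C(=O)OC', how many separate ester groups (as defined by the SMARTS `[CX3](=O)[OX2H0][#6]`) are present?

2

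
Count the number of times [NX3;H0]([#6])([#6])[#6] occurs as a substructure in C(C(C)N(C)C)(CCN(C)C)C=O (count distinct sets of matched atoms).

[NX3;H0]([#6])([#6])[#6] is the SMARTS for a tertiary amine: a trivalent nitrogen with no H, bonded to three carbons.
The molecule carries 2 separate instances of a dimethylamino group (-N(CH3)2) meeting every constraint; each maps to a distinct set of atoms, giving 2 matches.

2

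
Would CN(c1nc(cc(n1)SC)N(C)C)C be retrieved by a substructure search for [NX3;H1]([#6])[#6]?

The pattern [NX3;H1]([#6])[#6] describes a trivalent nitrogen with one H, bonded to two carbons — a secondary amine.
The closest candidate here is a dimethylamino group (-N(CH3)2), but the nitrogen has H0, not H1. No other fragment satisfies the full query, so there is no match.

No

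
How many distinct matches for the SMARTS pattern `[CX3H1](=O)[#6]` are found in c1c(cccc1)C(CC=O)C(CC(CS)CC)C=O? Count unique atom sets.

[CX3H1](=O)[#6] is the SMARTS for an aldehyde: an sp2 carbon with one H, double-bonded to O and single-bonded to carbon.
The molecule carries 2 separate instances of an aldehyde (-CHO) meeting every constraint; each maps to a distinct set of atoms, giving 2 matches.

2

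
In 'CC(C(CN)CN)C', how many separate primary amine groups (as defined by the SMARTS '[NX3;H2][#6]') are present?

2

[NX3;H2][#6] is the SMARTS for a primary amine: a trivalent nitrogen with two H attached to carbon.
The molecule carries 2 separate instances of a primary amino group (-NH2) meeting every constraint; each maps to a distinct set of atoms, giving 2 matches.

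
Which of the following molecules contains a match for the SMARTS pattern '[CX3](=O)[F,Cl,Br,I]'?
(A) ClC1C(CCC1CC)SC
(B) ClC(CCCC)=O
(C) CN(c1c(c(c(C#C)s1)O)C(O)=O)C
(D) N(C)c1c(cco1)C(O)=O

B

[CX3](=O)[F,Cl,Br,I] describes a carbonyl carbon bonded to a halogen (an acyl halide).
(A) has a chloro substituent but the Cl is not on a carbonyl carbon.
(B) contains an acyl chloride (-C(=O)Cl), which satisfies every atom and bond constraint.
(C) has a carboxylic acid group (-C(=O)OH) but the carbonyl is bonded to -OH, not to a halogen.
(D) has a carboxylic acid group (-C(=O)OH) but the carbonyl is bonded to -OH, not to a halogen.
So the answer is (B).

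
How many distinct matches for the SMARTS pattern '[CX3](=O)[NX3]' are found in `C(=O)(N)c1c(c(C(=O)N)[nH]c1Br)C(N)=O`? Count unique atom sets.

[CX3](=O)[NX3] is the SMARTS for an amide: a carbonyl carbon bonded to a trivalent nitrogen.
The molecule carries 3 separate instances of a primary amide (-C(=O)NH2) meeting every constraint; each maps to a distinct set of atoms, giving 3 matches.

3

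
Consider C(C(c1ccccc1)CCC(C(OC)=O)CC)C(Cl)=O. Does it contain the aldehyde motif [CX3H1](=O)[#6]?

No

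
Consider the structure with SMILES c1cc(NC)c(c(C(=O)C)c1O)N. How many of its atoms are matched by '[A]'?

7

The query [A] means: A matches any aliphatic (non-aromatic) heavy atom.
Check the 13 heavy atoms by environment: 6× c (aromatic) → no; 2× N → match; 3× C → match; 2× O → match.
Summing the matching environments: 2 + 3 + 2 = 7 matching atoms.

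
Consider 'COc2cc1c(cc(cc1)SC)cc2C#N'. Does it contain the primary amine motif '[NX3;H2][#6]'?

No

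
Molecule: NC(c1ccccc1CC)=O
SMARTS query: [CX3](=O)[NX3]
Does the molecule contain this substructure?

Yes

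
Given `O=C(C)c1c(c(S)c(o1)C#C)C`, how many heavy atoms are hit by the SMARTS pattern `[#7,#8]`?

Check the 12 heavy atoms by environment: 1× o (aromatic) → match; 4× c (aromatic) → no; 5× C → no; 1× O → match; 1× S → no.
Summing the matching environments: 1 + 1 = 2 matching atoms.

2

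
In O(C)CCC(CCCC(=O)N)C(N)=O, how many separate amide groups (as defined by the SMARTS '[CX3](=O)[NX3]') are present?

[CX3](=O)[NX3] is the SMARTS for an amide: a carbonyl carbon bonded to a trivalent nitrogen.
The molecule carries 2 separate instances of a primary amide (-C(=O)NH2) meeting every constraint; each maps to a distinct set of atoms, giving 2 matches.

2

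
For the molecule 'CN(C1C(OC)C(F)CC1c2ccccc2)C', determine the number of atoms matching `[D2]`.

7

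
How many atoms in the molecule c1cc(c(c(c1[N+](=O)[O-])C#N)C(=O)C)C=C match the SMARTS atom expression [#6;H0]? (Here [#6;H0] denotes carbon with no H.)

6

Check the 16 heavy atoms by environment: 4× c (aromatic, H0) → match; 2× c (aromatic, H1) → no; 2× C (H0) → match; 2× O (H0) → no; 1× C (H3) → no; 1× C (H1) → no; 1× C (H2) → no; 1× N (H0) → no; 1× N (charge +1, H0) → no; 1× O (charge -1, H0) → no.
Summing the matching environments: 4 + 2 = 6 matching atoms.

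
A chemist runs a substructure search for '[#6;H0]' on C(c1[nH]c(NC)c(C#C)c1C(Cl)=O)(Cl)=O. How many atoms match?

7

The query [#6;H0] means: any carbon with no attached hydrogen.
Check the 15 heavy atoms by environment: 1× n (aromatic, H1) → no; 4× c (aromatic, H0) → match; 3× C (H0) → match; 2× O (H0) → no; 2× Cl (H0) → no; 1× C (H1) → no; 1× N (H1) → no; 1× C (H3) → no.
Summing the matching environments: 4 + 3 = 7 matching atoms.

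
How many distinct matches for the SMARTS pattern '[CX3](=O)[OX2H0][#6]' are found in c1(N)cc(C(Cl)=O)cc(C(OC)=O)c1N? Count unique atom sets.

1

[CX3](=O)[OX2H0][#6] is the SMARTS for an ester: a carbonyl carbon bonded to an oxygen that is itself bonded to carbon (no H on that O).
Exactly one fragment in the molecule meets all constraints, giving 1 match.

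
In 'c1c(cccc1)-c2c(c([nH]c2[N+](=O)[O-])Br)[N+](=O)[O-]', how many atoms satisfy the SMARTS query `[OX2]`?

The query [OX2] means: aliphatic oxygen with two total connections — ether, hydroxyl, or ester single-bond O.
Check the 18 heavy atoms by environment: 1× n (aromatic, X3) → no; 10× c (aromatic, X3) → no; 2× N (charge +1, X3) → no; 2× O (charge -1, X1) → no; 2× O (X1) → no; 1× Br (X1) → no.
No environment satisfies the query, so 0 matching atoms.

0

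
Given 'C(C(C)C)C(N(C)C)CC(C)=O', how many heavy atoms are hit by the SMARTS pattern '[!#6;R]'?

The query [!#6;R] means: non-carbon atom that is part of a ring.
Check the 12 heavy atoms by environment: 10× C (acyclic) → no; 1× N (acyclic) → no; 1× O (acyclic) → no.
No environment satisfies the query, so 0 matching atoms.

0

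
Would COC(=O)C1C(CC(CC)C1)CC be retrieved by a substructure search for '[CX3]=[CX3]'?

The pattern [CX3]=[CX3] describes a non-aromatic C=C double bond between two sp2 carbons — an alkene.
The closest candidate here is an ethyl group (-CH2CH3), but its C-C bond is a single bond between CX4 carbons, not CX3=CX3. No other fragment satisfies the full query, so there is no match.

No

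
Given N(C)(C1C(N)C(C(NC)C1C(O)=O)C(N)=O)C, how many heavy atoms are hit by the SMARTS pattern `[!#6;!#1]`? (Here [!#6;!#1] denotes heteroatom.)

The query [!#6;!#1] means: not carbon and not hydrogen — any heteroatom.
Check the 17 heavy atoms by environment: 10× C → no; 4× N → match; 3× O → match.
Summing the matching environments: 4 + 3 = 7 matching atoms.

7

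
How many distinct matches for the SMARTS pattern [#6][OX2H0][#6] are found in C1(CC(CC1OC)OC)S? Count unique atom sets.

2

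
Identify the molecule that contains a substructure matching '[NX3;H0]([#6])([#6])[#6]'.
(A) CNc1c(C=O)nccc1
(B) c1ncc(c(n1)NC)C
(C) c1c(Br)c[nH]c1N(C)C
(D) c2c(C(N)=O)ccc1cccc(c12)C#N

C

[NX3;H0]([#6])([#6])[#6] describes a trivalent nitrogen with no H, bonded to three carbons (a tertiary amine).
(A) has an N-methylamino group (-NHCH3) but the nitrogen still has one H (H1), not H0.
(B) has an N-methylamino group (-NHCH3) but the nitrogen still has one H (H1), not H0.
(C) contains a dimethylamino group (-N(CH3)2), which satisfies every atom and bond constraint.
(D) has a primary amide (-C(=O)NH2) but the amide nitrogen has H2 and only one carbon neighbour.
So the answer is (C).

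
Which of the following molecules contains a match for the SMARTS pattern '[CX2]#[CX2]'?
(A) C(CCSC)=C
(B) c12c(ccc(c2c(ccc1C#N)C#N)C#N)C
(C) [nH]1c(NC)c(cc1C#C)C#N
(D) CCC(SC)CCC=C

C

[CX2]#[CX2] describes a carbon-carbon triple bond (an alkyne).
(A) has a vinyl group (-CH=CH2) but the C=C is a double bond; both carbons are CX3, not CX2.
(B) has a nitrile (-C#N) but the triple bond is C#N, not C#C.
(C) contains an ethynyl group (-C#CH), which satisfies every atom and bond constraint.
(D) has a vinyl group (-CH=CH2) but the C=C is a double bond; both carbons are CX3, not CX2.
So the answer is (C).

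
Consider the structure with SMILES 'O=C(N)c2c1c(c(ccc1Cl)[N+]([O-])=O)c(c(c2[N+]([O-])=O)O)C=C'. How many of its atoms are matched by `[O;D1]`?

Check the 23 heavy atoms by environment: 8× c (aromatic, D3) → no; 2× c (aromatic, D2) → no; 2× N (charge +1, D3) → no; 2× O (charge -1, D1) → match; 4× O (D1) → match; 1× C (D3) → no; 1× N (D1) → no; 1× C (D2) → no; 1× C (D1) → no; 1× Cl (D1) → no.
Summing the matching environments: 2 + 4 = 6 matching atoms.

6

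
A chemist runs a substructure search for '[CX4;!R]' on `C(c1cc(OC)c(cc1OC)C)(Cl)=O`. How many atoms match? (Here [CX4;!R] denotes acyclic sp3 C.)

3

Check the 14 heavy atoms by environment: 6× c (aromatic, X3, in 6-ring) → no; 3× C (X4, acyclic) → match; 1× C (X3, acyclic) → no; 1× O (X1, acyclic) → no; 1× Cl (X1, acyclic) → no; 2× O (X2, acyclic) → no.
That gives 3 matching atoms.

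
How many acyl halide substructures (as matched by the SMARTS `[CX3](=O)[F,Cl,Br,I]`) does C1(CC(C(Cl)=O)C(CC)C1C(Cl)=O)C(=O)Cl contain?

[CX3](=O)[F,Cl,Br,I] is the SMARTS for an acyl halide: a carbonyl carbon bonded to a halogen.
The molecule carries 3 separate instances of an acyl chloride (-C(=O)Cl) meeting every constraint; each maps to a distinct set of atoms, giving 3 matches.

3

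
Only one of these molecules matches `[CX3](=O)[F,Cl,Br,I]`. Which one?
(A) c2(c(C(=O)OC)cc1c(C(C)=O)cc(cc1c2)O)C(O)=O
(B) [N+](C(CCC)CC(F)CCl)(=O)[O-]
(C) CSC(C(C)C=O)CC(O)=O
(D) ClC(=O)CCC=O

[CX3](=O)[F,Cl,Br,I] describes a carbonyl carbon bonded to a halogen (an acyl halide).
(A) has a methyl-ester group (-C(=O)OCH3) but the carbonyl is bonded to -O-C, not to a halogen.
(B) has a chloro substituent but the Cl is not on a carbonyl carbon.
(C) has a carboxylic acid group (-C(=O)OH) but the carbonyl is bonded to -OH, not to a halogen.
(D) contains an acyl chloride (-C(=O)Cl), which satisfies every atom and bond constraint.
So the answer is (D).

D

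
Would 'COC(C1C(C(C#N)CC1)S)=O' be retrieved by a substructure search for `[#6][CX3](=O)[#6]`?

No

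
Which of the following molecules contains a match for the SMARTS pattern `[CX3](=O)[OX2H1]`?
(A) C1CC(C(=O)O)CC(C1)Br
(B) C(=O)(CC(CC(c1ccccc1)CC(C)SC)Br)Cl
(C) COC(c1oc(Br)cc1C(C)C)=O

A

[CX3](=O)[OX2H1] describes an sp2 carbon double-bonded to O and single-bonded to an -OH oxygen (a carboxylic acid).
(A) contains a carboxylic acid group (-C(=O)OH), which satisfies every atom and bond constraint.
(B) has an acyl chloride (-C(=O)Cl) but the carbonyl is bonded to Cl, not to an -OH oxygen.
(C) has a methyl-ester group (-C(=O)OCH3) but the singly-bonded O has no H (OX2H0, not OX2H1).
So the answer is (A).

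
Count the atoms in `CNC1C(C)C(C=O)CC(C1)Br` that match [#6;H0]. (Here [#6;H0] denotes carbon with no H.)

0

The query [#6;H0] means: any carbon with no attached hydrogen.
Check the 12 heavy atoms by environment: 5× C (H1) → no; 2× C (H2) → no; 1× Br (H0) → no; 1× N (H1) → no; 2× C (H3) → no; 1× O (H0) → no.
No environment satisfies the query, so 0 matching atoms.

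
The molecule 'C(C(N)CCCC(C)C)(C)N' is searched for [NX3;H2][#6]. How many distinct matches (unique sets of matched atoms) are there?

[NX3;H2][#6] is the SMARTS for a primary amine: a trivalent nitrogen with two H attached to carbon.
The molecule carries 2 separate instances of a primary amino group (-NH2) meeting every constraint; each maps to a distinct set of atoms, giving 2 matches.

2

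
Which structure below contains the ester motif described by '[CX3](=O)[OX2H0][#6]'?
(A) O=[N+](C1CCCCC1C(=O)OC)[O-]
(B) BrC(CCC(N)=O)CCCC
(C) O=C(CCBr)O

[CX3](=O)[OX2H0][#6] describes a carbonyl carbon bonded to an oxygen that is itself bonded to carbon (no H on that O) (an ester).
(A) contains a methyl-ester group (-C(=O)OCH3), which satisfies every atom and bond constraint.
(B) has a primary amide (-C(=O)NH2) but the carbonyl is bonded to N, not to an O-C linkage.
(C) has a carboxylic acid group (-C(=O)OH) but the singly-bonded O carries H (OX2H1, not H0).
So the answer is (A).

A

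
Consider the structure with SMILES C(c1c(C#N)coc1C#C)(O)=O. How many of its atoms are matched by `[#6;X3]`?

The query [#6;X3] means: any carbon (aromatic or not) with three total connections.
Check the 12 heavy atoms by environment: 1× o (aromatic, X2) → no; 4× c (aromatic, X3) → match; 1× C (X3) → match; 1× O (X1) → no; 1× O (X2) → no; 3× C (X2) → no; 1× N (X1) → no.
Summing the matching environments: 4 + 1 = 5 matching atoms.

5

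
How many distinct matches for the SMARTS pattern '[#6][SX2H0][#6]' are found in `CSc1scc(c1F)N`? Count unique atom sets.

1

[#6][SX2H0][#6] is the SMARTS for a thioether: an aliphatic sulfur bridging two carbons with no H on the sulfur.
Exactly one fragment in the molecule meets all constraints, giving 1 match.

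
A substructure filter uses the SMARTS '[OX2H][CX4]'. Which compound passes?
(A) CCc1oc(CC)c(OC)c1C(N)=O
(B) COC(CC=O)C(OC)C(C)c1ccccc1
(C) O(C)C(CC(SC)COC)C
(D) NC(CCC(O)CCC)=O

D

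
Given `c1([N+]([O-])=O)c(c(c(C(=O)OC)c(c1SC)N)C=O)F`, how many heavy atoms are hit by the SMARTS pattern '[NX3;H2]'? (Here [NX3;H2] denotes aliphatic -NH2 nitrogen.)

1

The query [NX3;H2] means: aliphatic N with 3 total connections, two of them H — an -NH2 nitrogen (amine or amide).
Check the 19 heavy atoms by environment: 6× c (aromatic, H0, X3) → no; 1× N (H2, X3) → match; 1× S (H0, X2) → no; 2× C (H3, X4) → no; 1× C (H1, X3) → no; 3× O (H0, X1) → no; 1× N (charge +1, H0, X3) → no; 1× O (charge -1, H0, X1) → no; 1× C (H0, X3) → no; 1× O (H0, X2) → no; 1× F (H0, X1) → no.
That gives 1 matching atom.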